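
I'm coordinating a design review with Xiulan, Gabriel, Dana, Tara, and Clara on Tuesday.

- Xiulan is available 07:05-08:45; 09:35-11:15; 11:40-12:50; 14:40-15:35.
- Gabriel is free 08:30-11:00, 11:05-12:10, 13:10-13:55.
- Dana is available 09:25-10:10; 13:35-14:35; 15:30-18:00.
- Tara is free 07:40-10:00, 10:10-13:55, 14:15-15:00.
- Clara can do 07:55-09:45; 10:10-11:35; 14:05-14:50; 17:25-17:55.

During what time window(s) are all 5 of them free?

Xiulan ∩ Gabriel: 08:30-08:45, 09:35-11:00, 11:05-11:15, 11:40-12:10.
Xiulan ∩ Gabriel ∩ Dana: 09:35-10:10.
Xiulan ∩ Gabriel ∩ Dana ∩ Tara: 09:35-10:00.
Xiulan ∩ Gabriel ∩ Dana ∩ Tara ∩ Clara: 09:35-09:45.
So the common availability across everyone is 09:35-09:45.

09:35-09:45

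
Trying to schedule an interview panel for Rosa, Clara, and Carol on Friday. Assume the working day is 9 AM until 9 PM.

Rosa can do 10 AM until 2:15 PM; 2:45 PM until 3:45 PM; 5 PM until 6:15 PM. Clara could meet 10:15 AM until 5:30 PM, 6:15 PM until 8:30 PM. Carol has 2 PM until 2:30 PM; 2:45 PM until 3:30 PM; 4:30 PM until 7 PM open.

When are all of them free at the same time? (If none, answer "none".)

Rosa ∩ Clara: 10:15-14:15, 14:45-15:45, 17:00-17:30.
Rosa ∩ Clara ∩ Carol: 14:00-14:15, 14:45-15:30, 17:00-17:30.
So the common availability across everyone is 14:00-14:15, 14:45-15:30, 17:00-17:30.

14:00-14:15, 14:45-15:30, 17:00-17:30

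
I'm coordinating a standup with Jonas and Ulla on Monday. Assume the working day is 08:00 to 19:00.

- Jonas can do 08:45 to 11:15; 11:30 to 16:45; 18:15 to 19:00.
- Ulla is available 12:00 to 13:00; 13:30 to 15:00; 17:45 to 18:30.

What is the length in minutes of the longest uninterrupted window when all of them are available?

90

Jonas ∩ Ulla: 12:00-13:00, 13:30-15:00, 18:15-18:30.
Those are the intersection windows.
The longest is 13:30-15:00 at 90 minutes.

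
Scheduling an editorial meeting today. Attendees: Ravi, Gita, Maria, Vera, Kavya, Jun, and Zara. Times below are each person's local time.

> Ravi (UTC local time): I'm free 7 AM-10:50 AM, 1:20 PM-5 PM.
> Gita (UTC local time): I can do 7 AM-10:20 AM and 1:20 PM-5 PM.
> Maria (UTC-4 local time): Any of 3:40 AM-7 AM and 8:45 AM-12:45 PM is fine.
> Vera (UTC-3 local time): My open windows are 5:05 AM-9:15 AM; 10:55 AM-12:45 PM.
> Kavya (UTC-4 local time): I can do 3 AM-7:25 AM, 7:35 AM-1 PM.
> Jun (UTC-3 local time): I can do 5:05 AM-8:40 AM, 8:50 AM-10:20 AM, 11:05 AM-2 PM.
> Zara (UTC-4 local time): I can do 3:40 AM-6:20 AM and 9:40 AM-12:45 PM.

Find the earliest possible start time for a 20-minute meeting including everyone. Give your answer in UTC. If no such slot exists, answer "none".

Ravi in UTC: 07:00-10:50, 13:20-17:00.
Gita in UTC: 07:00-10:20, 13:20-17:00.
Maria in UTC: 07:40-11:00, 12:45-16:45 (add 4h to convert from UTC-4).
Vera in UTC: 08:05-12:15, 13:55-15:45 (add 3h to convert from UTC-3).
Kavya in UTC: 07:00-11:25, 11:35-17:00 (add 4h to convert from UTC-4).
Jun in UTC: 08:05-11:40, 11:50-13:20, 14:05-17:00 (add 3h to convert from UTC-3).
Zara in UTC: 07:40-10:20, 13:40-16:45 (add 4h to convert from UTC-4).
Ravi ∩ Gita: 07:00-10:20, 13:20-17:00.
Ravi ∩ Gita ∩ Maria: 07:40-10:20, 13:20-16:45.
Ravi ∩ Gita ∩ Maria ∩ Vera: 08:05-10:20, 13:55-15:45.
Ravi ∩ Gita ∩ Maria ∩ Vera ∩ Kavya: 08:05-10:20, 13:55-15:45.
Ravi ∩ Gita ∩ Maria ∩ Vera ∩ Kavya ∩ Jun: 08:05-10:20, 14:05-15:45.
Ravi ∩ Gita ∩ Maria ∩ Vera ∩ Kavya ∩ Jun ∩ Zara: 08:05-10:20, 14:05-15:45.
The first common window of at least 20 minutes is 08:05-10:20, so the earliest start is 08:05.

08:05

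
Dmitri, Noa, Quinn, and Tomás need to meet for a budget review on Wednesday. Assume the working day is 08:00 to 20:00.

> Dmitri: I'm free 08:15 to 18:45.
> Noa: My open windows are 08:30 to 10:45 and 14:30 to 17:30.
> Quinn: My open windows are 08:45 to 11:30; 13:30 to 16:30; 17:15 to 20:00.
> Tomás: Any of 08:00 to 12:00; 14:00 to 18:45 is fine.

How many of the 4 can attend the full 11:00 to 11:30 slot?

3

Dmitri, Quinn, and Tomás can make the full 11:00-11:30 slot — that's 3.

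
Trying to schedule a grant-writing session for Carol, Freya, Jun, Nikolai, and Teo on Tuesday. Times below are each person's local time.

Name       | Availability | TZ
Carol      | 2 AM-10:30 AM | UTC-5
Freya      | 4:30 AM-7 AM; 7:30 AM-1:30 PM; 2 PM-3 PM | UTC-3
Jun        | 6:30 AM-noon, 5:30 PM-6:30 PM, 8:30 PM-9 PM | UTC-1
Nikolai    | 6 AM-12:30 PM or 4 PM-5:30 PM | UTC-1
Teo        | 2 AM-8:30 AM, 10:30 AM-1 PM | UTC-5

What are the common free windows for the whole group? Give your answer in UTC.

Carol in UTC: 07:00-15:30 (add 5h to convert from UTC-5).
Freya in UTC: 07:30-10:00, 10:30-16:30, 17:00-18:00 (add 3h to convert from UTC-3).
Jun in UTC: 07:30-13:00, 18:30-19:30, 21:30-22:00 (add 1h to convert from UTC-1).
Nikolai in UTC: 07:00-13:30, 17:00-18:30 (add 1h to convert from UTC-1).
Teo in UTC: 07:00-13:30, 15:30-18:00 (add 5h to convert from UTC-5).
Carol ∩ Freya: 07:30-10:00, 10:30-15:30.
Carol ∩ Freya ∩ Jun: 07:30-10:00, 10:30-13:00.
Carol ∩ Freya ∩ Jun ∩ Nikolai: 07:30-10:00, 10:30-13:00.
Carol ∩ Freya ∩ Jun ∩ Nikolai ∩ Teo: 07:30-10:00, 10:30-13:00.
So the common availability across everyone is 07:30-10:00, 10:30-13:00.

07:30-10:00, 10:30-13:00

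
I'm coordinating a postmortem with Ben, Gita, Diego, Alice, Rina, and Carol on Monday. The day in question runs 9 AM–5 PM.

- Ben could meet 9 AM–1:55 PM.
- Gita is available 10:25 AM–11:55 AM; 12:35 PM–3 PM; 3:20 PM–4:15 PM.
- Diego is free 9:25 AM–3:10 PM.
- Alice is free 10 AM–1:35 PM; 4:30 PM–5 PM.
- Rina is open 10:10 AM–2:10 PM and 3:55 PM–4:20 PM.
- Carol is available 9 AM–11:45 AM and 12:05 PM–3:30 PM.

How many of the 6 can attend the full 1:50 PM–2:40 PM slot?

3

Gita, Diego, and Carol can make the full 13:50-14:40 slot — that's 3.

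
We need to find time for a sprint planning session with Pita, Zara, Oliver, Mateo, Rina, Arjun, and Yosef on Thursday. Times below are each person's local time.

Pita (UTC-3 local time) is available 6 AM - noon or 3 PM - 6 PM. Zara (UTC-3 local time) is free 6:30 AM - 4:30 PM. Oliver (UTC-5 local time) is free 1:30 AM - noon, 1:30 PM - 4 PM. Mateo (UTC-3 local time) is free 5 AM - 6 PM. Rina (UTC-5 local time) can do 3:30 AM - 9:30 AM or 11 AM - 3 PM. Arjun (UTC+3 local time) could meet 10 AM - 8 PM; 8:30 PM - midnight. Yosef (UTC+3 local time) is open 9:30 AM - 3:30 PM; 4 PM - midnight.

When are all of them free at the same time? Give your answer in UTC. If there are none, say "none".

Pita in UTC: 09:00-15:00, 18:00-21:00 (add 3h to convert from UTC-3).
Zara in UTC: 09:30-19:30 (add 3h to convert from UTC-3).
Oliver in UTC: 06:30-17:00, 18:30-21:00 (add 5h to convert from UTC-5).
Mateo in UTC: 08:00-21:00 (add 3h to convert from UTC-3).
Rina in UTC: 08:30-14:30, 16:00-20:00 (add 5h to convert from UTC-5).
Arjun in UTC: 07:00-17:00, 17:30-21:00 (subtract 3h to convert from UTC+3).
Yosef in UTC: 06:30-12:30, 13:00-21:00 (subtract 3h to convert from UTC+3).
Pita ∩ Zara: 09:30-15:00, 18:00-19:30.
Pita ∩ Zara ∩ Oliver: 09:30-15:00, 18:30-19:30.
Pita ∩ Zara ∩ Oliver ∩ Mateo: 09:30-15:00, 18:30-19:30.
Pita ∩ Zara ∩ Oliver ∩ Mateo ∩ Rina: 09:30-14:30, 18:30-19:30.
Pita ∩ Zara ∩ Oliver ∩ Mateo ∩ Rina ∩ Arjun: 09:30-14:30, 18:30-19:30.
Pita ∩ Zara ∩ Oliver ∩ Mateo ∩ Rina ∩ Arjun ∩ Yosef: 09:30-12:30, 13:00-14:30, 18:30-19:30.

09:30-12:30, 13:00-14:30, 18:30-19:30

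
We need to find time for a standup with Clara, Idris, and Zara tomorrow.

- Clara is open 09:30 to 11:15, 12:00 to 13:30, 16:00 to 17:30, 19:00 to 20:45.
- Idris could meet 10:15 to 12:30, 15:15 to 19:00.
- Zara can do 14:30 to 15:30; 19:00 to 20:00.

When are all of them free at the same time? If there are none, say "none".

Clara ∩ Idris: 10:15-11:15, 12:00-12:30, 16:00-17:30.
Clara ∩ Idris ∩ Zara: ∅.
There is no time when everyone is free.

none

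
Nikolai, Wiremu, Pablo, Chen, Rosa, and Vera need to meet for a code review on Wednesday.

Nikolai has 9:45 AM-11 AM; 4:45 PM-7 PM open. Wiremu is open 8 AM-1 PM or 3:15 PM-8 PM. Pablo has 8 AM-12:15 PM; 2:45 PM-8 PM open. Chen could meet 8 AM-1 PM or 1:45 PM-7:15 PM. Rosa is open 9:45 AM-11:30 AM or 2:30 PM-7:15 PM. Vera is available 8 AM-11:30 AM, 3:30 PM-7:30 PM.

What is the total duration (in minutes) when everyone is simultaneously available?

Nikolai ∩ Wiremu: 09:45-11:00, 16:45-19:00.
Nikolai ∩ Wiremu ∩ Pablo: 09:45-11:00, 16:45-19:00.
Nikolai ∩ Wiremu ∩ Pablo ∩ Chen: 09:45-11:00, 16:45-19:00.
Nikolai ∩ Wiremu ∩ Pablo ∩ Chen ∩ Rosa: 09:45-11:00, 16:45-19:00.
Nikolai ∩ Wiremu ∩ Pablo ∩ Chen ∩ Rosa ∩ Vera: 09:45-11:00, 16:45-19:00.
Summing the common windows: 75 + 135 = 210 minutes.

210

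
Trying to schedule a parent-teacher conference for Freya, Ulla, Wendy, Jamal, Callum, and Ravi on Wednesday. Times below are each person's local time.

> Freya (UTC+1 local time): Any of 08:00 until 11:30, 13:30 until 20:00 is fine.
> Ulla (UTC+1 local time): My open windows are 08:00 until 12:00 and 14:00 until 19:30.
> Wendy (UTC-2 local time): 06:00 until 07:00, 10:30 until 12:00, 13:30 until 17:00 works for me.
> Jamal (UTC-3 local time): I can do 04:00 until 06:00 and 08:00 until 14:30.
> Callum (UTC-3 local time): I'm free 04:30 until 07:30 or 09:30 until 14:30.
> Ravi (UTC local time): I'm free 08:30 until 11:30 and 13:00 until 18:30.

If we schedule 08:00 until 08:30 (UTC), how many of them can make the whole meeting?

Freya in UTC: 07:00-10:30, 12:30-19:00 (subtract 1h to convert from UTC+1).
Ulla in UTC: 07:00-11:00, 13:00-18:30 (subtract 1h to convert from UTC+1).
Wendy in UTC: 08:00-09:00, 12:30-14:00, 15:30-19:00 (add 2h to convert from UTC-2).
Jamal in UTC: 07:00-09:00, 11:00-17:30 (add 3h to convert from UTC-3).
Callum in UTC: 07:30-10:30, 12:30-17:30 (add 3h to convert from UTC-3).
Ravi in UTC: 08:30-11:30, 13:00-18:30.
Freya, Ulla, Wendy, Jamal, and Callum can make the full 08:00-08:30 slot — that's 5.

5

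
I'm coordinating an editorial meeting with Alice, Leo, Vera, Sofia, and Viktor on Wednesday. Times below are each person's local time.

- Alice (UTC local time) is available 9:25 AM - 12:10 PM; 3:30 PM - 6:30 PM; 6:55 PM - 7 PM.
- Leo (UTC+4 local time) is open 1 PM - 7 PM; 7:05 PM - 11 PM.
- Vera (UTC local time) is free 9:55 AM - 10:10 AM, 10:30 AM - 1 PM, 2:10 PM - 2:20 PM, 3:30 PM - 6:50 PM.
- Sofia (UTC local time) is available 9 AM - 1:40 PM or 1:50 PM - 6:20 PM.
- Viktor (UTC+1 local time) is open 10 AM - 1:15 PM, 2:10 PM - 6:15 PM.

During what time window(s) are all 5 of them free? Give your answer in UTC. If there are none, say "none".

Alice in UTC: 09:25-12:10, 15:30-18:30, 18:55-19:00.
Leo in UTC: 09:00-15:00, 15:05-19:00 (subtract 4h to convert from UTC+4).
Vera in UTC: 09:55-10:10, 10:30-13:00, 14:10-14:20, 15:30-18:50.
Sofia in UTC: 09:00-13:40, 13:50-18:20.
Viktor in UTC: 09:00-12:15, 13:10-17:15 (subtract 1h to convert from UTC+1).
Alice ∩ Leo: 09:25-12:10, 15:30-18:30, 18:55-19:00.
Alice ∩ Leo ∩ Vera: 09:55-10:10, 10:30-12:10, 15:30-18:30.
Alice ∩ Leo ∩ Vera ∩ Sofia: 09:55-10:10, 10:30-12:10, 15:30-18:20.
Alice ∩ Leo ∩ Vera ∩ Sofia ∩ Viktor: 09:55-10:10, 10:30-12:10, 15:30-17:15.
Those are the intersection windows.

09:55-10:10, 10:30-12:10, 15:30-17:15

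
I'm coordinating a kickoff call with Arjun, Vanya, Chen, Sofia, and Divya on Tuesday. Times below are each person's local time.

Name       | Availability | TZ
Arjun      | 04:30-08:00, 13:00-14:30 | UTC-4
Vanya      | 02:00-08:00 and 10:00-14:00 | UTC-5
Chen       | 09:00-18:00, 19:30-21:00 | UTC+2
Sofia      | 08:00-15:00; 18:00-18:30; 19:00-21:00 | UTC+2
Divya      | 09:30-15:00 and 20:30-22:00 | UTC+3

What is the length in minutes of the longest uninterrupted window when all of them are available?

210

Arjun in UTC: 08:30-12:00, 17:00-18:30 (add 4h to convert from UTC-4).
Vanya in UTC: 07:00-13:00, 15:00-19:00 (add 5h to convert from UTC-5).
Chen in UTC: 07:00-16:00, 17:30-19:00 (subtract 2h to convert from UTC+2).
Sofia in UTC: 06:00-13:00, 16:00-16:30, 17:00-19:00 (subtract 2h to convert from UTC+2).
Divya in UTC: 06:30-12:00, 17:30-19:00 (subtract 3h to convert from UTC+3).
Arjun ∩ Vanya: 08:30-12:00, 17:00-18:30.
Arjun ∩ Vanya ∩ Chen: 08:30-12:00, 17:30-18:30.
Arjun ∩ Vanya ∩ Chen ∩ Sofia: 08:30-12:00, 17:30-18:30.
Arjun ∩ Vanya ∩ Chen ∩ Sofia ∩ Divya: 08:30-12:00, 17:30-18:30.
The longest is 08:30-12:00 at 210 minutes.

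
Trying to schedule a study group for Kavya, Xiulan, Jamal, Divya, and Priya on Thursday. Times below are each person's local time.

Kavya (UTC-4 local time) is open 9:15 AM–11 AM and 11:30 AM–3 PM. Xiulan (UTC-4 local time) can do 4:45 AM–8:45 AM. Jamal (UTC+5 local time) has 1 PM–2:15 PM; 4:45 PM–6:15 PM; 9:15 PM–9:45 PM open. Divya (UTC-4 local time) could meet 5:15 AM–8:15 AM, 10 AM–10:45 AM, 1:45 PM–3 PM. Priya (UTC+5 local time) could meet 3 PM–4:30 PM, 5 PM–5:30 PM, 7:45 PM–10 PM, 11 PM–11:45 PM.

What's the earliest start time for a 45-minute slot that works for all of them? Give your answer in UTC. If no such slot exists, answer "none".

none

Kavya in UTC: 13:15-15:00, 15:30-19:00 (add 4h to convert from UTC-4).
Xiulan in UTC: 08:45-12:45 (add 4h to convert from UTC-4).
Jamal in UTC: 08:00-09:15, 11:45-13:15, 16:15-16:45 (subtract 5h to convert from UTC+5).
Divya in UTC: 09:15-12:15, 14:00-14:45, 17:45-19:00 (add 4h to convert from UTC-4).
Priya in UTC: 10:00-11:30, 12:00-12:30, 14:45-17:00, 18:00-18:45 (subtract 5h to convert from UTC+5).
Kavya ∩ Xiulan: ∅.
Kavya ∩ Xiulan ∩ Jamal: ∅.
Kavya ∩ Xiulan ∩ Jamal ∩ Divya: ∅.
Kavya ∩ Xiulan ∩ Jamal ∩ Divya ∩ Priya: ∅.
There is no time when everyone is free.
No common window is at least 45 minutes long.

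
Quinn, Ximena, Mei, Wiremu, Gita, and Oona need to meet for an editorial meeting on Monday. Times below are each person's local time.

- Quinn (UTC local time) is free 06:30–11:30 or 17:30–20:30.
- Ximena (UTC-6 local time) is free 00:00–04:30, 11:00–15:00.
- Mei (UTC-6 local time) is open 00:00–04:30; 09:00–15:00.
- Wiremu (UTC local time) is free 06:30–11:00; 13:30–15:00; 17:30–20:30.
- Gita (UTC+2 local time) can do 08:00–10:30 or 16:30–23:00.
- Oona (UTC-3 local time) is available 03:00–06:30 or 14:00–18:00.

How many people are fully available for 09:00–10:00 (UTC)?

Quinn in UTC: 06:30-11:30, 17:30-20:30.
Ximena in UTC: 06:00-10:30, 17:00-21:00 (add 6h to convert from UTC-6).
Mei in UTC: 06:00-10:30, 15:00-21:00 (add 6h to convert from UTC-6).
Wiremu in UTC: 06:30-11:00, 13:30-15:00, 17:30-20:30.
Gita in UTC: 06:00-08:30, 14:30-21:00 (subtract 2h to convert from UTC+2).
Oona in UTC: 06:00-09:30, 17:00-21:00 (add 3h to convert from UTC-3).
Quinn, Ximena, Mei, and Wiremu can make the full 09:00-10:00 slot — that's 4.

4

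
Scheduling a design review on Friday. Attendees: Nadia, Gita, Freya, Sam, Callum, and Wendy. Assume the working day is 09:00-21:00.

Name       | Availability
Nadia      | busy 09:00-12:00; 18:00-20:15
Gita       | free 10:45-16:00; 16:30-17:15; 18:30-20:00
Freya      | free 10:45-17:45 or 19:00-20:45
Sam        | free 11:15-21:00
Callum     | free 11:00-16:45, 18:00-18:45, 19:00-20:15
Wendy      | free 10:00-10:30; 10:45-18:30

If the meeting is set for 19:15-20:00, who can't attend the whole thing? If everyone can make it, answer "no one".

Nadia free: 12:00-18:00, 20:15-21:00 (invert busy blocks within the working day).
Gita free: 10:45-16:00, 16:30-17:15, 18:30-20:00.
Freya free: 10:45-17:45, 19:00-20:45.
Sam free: 11:15-21:00.
Callum free: 11:00-16:45, 18:00-18:45, 19:00-20:15.
Wendy free: 10:00-10:30, 10:45-18:30.
Nadia: not fully free for 19:15-20:00. Gita: free for 19:15-20:00. Freya: free for 19:15-20:00. Sam: free for 19:15-20:00. Callum: free for 19:15-20:00. Wendy: not fully free for 19:15-20:00.

Nadia, Wendy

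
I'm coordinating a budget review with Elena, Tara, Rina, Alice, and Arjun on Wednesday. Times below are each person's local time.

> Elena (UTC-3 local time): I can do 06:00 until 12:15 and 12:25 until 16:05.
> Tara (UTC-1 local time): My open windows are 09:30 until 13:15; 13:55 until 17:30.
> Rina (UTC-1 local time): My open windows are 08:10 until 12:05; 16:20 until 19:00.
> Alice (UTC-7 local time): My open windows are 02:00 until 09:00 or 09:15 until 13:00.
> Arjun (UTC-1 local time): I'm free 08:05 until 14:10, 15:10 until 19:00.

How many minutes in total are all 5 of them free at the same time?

225

Elena in UTC: 09:00-15:15, 15:25-19:05 (add 3h to convert from UTC-3).
Tara in UTC: 10:30-14:15, 14:55-18:30 (add 1h to convert from UTC-1).
Rina in UTC: 09:10-13:05, 17:20-20:00 (add 1h to convert from UTC-1).
Alice in UTC: 09:00-16:00, 16:15-20:00 (add 7h to convert from UTC-7).
Arjun in UTC: 09:05-15:10, 16:10-20:00 (add 1h to convert from UTC-1).
Elena ∩ Tara: 10:30-14:15, 14:55-15:15, 15:25-18:30.
Elena ∩ Tara ∩ Rina: 10:30-13:05, 17:20-18:30.
Elena ∩ Tara ∩ Rina ∩ Alice: 10:30-13:05, 17:20-18:30.
Elena ∩ Tara ∩ Rina ∩ Alice ∩ Arjun: 10:30-13:05, 17:20-18:30.
Summing the common windows: 155 + 70 = 225 minutes.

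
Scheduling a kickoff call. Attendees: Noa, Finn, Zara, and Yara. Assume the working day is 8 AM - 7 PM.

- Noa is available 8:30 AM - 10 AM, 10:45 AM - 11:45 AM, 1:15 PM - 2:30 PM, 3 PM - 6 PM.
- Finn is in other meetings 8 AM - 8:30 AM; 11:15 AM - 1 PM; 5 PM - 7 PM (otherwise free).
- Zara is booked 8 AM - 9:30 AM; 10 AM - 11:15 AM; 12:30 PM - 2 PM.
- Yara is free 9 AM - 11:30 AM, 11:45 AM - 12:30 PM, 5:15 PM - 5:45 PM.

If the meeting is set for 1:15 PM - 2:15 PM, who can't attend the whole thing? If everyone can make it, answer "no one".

Yara, Zara

Noa free: 08:30-10:00, 10:45-11:45, 13:15-14:30, 15:00-18:00.
Finn free: 08:30-11:15, 13:00-17:00 (invert busy blocks within the working day).
Zara free: 09:30-10:00, 11:15-12:30, 14:00-19:00 (invert busy blocks within the working day).
Yara free: 09:00-11:30, 11:45-12:30, 17:15-17:45.
Noa: free for 13:15-14:15. Finn: free for 13:15-14:15. Zara: not fully free for 13:15-14:15. Yara: not fully free for 13:15-14:15.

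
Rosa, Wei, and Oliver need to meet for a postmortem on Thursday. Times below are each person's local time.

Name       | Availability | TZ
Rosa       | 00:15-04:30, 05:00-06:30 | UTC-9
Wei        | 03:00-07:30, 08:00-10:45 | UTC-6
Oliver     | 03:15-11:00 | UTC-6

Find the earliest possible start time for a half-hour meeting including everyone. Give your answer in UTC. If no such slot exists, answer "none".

09:15

Rosa in UTC: 09:15-13:30, 14:00-15:30 (add 9h to convert from UTC-9).
Wei in UTC: 09:00-13:30, 14:00-16:45 (add 6h to convert from UTC-6).
Oliver in UTC: 09:15-17:00 (add 6h to convert from UTC-6).
Rosa ∩ Wei: 09:15-13:30, 14:00-15:30.
Rosa ∩ Wei ∩ Oliver: 09:15-13:30, 14:00-15:30.
The first common window of at least 30 minutes is 09:15-13:30, so the earliest start is 09:15.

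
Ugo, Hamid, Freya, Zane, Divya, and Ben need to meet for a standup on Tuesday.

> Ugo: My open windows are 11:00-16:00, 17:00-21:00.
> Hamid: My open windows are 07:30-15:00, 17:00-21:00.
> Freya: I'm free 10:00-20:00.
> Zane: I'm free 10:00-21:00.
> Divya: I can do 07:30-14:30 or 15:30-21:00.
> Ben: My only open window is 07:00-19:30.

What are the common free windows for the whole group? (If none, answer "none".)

11:00-14:30, 17:00-19:30

Ugo ∩ Hamid: 11:00-15:00, 17:00-21:00.
Ugo ∩ Hamid ∩ Freya: 11:00-15:00, 17:00-20:00.
Ugo ∩ Hamid ∩ Freya ∩ Zane: 11:00-15:00, 17:00-20:00.
Ugo ∩ Hamid ∩ Freya ∩ Zane ∩ Divya: 11:00-14:30, 17:00-20:00.
Ugo ∩ Hamid ∩ Freya ∩ Zane ∩ Divya ∩ Ben: 11:00-14:30, 17:00-19:30.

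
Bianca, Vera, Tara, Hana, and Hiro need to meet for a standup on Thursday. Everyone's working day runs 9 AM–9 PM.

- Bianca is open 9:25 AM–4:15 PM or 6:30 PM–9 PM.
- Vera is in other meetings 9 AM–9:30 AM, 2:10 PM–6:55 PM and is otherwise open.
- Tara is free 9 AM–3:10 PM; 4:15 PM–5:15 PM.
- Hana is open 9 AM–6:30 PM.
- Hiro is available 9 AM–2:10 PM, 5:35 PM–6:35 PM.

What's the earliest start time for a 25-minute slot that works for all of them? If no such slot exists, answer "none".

09:30

Bianca free: 09:25-16:15, 18:30-21:00.
Vera free: 09:30-14:10, 18:55-21:00 (invert busy blocks within the working day).
Tara free: 09:00-15:10, 16:15-17:15.
Hana free: 09:00-18:30.
Hiro free: 09:00-14:10, 17:35-18:35.
Bianca ∩ Vera: 09:30-14:10, 18:55-21:00.
Bianca ∩ Vera ∩ Tara: 09:30-14:10.
Bianca ∩ Vera ∩ Tara ∩ Hana: 09:30-14:10.
Bianca ∩ Vera ∩ Tara ∩ Hana ∩ Hiro: 09:30-14:10.
The first common window of at least 25 minutes is 09:30-14:10, so the earliest start is 09:30.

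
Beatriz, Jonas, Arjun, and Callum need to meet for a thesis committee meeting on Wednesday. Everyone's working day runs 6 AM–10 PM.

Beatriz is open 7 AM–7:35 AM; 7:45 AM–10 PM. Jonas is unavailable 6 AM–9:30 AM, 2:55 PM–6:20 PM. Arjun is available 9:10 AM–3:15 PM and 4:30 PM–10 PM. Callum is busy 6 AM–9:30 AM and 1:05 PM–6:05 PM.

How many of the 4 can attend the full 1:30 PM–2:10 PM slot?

Beatriz free: 07:00-07:35, 07:45-22:00.
Jonas free: 09:30-14:55, 18:20-22:00 (invert busy blocks within the working day).
Arjun free: 09:10-15:15, 16:30-22:00.
Callum free: 09:30-13:05, 18:05-22:00 (invert busy blocks within the working day).
Beatriz, Jonas, and Arjun can make the full 13:30-14:10 slot — that's 3.

3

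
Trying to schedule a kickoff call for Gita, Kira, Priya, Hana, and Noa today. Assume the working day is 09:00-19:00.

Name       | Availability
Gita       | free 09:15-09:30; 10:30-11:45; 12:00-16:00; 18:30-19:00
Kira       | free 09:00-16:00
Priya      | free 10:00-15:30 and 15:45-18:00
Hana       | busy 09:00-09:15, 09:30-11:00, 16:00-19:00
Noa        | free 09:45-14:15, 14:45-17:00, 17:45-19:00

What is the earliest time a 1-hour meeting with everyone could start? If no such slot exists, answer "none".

12:00

Gita free: 09:15-09:30, 10:30-11:45, 12:00-16:00, 18:30-19:00.
Kira free: 09:00-16:00.
Priya free: 10:00-15:30, 15:45-18:00.
Hana free: 09:15-09:30, 11:00-16:00 (invert busy blocks within the working day).
Noa free: 09:45-14:15, 14:45-17:00, 17:45-19:00.
Gita ∩ Kira: 09:15-09:30, 10:30-11:45, 12:00-16:00.
Gita ∩ Kira ∩ Priya: 10:30-11:45, 12:00-15:30, 15:45-16:00.
Gita ∩ Kira ∩ Priya ∩ Hana: 11:00-11:45, 12:00-15:30, 15:45-16:00.
Gita ∩ Kira ∩ Priya ∩ Hana ∩ Noa: 11:00-11:45, 12:00-14:15, 14:45-15:30, 15:45-16:00.
So the common availability across everyone is 11:00-11:45, 12:00-14:15, 14:45-15:30, 15:45-16:00.
The first common window of at least 60 minutes is 12:00-14:15, so the earliest start is 12:00.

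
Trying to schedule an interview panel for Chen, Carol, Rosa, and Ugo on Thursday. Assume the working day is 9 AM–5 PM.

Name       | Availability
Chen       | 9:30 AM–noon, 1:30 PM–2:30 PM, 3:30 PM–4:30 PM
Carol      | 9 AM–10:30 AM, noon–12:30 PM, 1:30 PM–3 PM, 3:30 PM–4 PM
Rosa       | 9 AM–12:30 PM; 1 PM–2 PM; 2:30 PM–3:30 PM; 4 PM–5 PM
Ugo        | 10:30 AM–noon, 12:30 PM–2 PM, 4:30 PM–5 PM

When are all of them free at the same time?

13:30-14:00

Chen ∩ Carol: 09:30-10:30, 13:30-14:30, 15:30-16:00.
Chen ∩ Carol ∩ Rosa: 09:30-10:30, 13:30-14:00.
Chen ∩ Carol ∩ Rosa ∩ Ugo: 13:30-14:00.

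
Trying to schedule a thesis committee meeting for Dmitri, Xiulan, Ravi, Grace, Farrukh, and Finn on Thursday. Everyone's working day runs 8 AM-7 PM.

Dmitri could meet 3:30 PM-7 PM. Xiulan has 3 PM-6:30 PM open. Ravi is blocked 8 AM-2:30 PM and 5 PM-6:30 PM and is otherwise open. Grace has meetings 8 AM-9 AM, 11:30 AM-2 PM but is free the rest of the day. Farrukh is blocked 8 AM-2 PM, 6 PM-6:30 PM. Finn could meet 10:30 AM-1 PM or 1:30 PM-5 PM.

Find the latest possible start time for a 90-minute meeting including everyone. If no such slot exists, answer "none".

Dmitri free: 15:30-19:00.
Xiulan free: 15:00-18:30.
Ravi free: 14:30-17:00, 18:30-19:00 (invert busy blocks within the working day).
Grace free: 09:00-11:30, 14:00-19:00 (invert busy blocks within the working day).
Farrukh free: 14:00-18:00, 18:30-19:00 (invert busy blocks within the working day).
Finn free: 10:30-13:00, 13:30-17:00.
Dmitri ∩ Xiulan: 15:30-18:30.
Dmitri ∩ Xiulan ∩ Ravi: 15:30-17:00.
Dmitri ∩ Xiulan ∩ Ravi ∩ Grace: 15:30-17:00.
Dmitri ∩ Xiulan ∩ Ravi ∩ Grace ∩ Farrukh: 15:30-17:00.
Dmitri ∩ Xiulan ∩ Ravi ∩ Grace ∩ Farrukh ∩ Finn: 15:30-17:00.
Those are the intersection windows.
The last common window of at least 90 minutes is 15:30-17:00; a 90-minute meeting can start as late as 15:30 and still end by 17:00.

15:30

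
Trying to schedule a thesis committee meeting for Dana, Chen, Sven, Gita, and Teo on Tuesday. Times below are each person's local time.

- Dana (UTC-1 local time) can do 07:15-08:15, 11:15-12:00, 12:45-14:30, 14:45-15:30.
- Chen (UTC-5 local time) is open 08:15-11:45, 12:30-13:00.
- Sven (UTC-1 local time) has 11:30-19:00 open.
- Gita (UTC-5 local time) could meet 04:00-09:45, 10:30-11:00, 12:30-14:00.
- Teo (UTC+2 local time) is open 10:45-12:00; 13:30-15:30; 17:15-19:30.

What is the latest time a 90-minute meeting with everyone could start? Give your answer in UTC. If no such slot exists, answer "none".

Dana in UTC: 08:15-09:15, 12:15-13:00, 13:45-15:30, 15:45-16:30 (add 1h to convert from UTC-1).
Chen in UTC: 13:15-16:45, 17:30-18:00 (add 5h to convert from UTC-5).
Sven in UTC: 12:30-20:00 (add 1h to convert from UTC-1).
Gita in UTC: 09:00-14:45, 15:30-16:00, 17:30-19:00 (add 5h to convert from UTC-5).
Teo in UTC: 08:45-10:00, 11:30-13:30, 15:15-17:30 (subtract 2h to convert from UTC+2).
Dana ∩ Chen: 13:45-15:30, 15:45-16:30.
Dana ∩ Chen ∩ Sven: 13:45-15:30, 15:45-16:30.
Dana ∩ Chen ∩ Sven ∩ Gita: 13:45-14:45, 15:45-16:00.
Dana ∩ Chen ∩ Sven ∩ Gita ∩ Teo: 15:45-16:00.
No common window is at least 90 minutes long.

none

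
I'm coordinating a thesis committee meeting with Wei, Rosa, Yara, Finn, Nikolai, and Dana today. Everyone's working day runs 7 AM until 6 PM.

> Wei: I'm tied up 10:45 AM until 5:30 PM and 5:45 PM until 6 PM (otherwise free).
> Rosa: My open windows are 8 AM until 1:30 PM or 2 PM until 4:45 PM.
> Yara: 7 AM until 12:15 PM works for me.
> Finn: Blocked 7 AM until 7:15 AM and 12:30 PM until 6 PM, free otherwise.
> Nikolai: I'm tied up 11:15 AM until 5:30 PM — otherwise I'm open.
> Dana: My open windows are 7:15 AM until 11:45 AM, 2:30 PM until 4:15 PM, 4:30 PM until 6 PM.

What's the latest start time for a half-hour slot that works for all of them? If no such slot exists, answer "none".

10:15

Wei free: 07:00-10:45, 17:30-17:45 (invert busy blocks within the working day).
Rosa free: 08:00-13:30, 14:00-16:45.
Yara free: 07:00-12:15.
Finn free: 07:15-12:30 (invert busy blocks within the working day).
Nikolai free: 07:00-11:15, 17:30-18:00 (invert busy blocks within the working day).
Dana free: 07:15-11:45, 14:30-16:15, 16:30-18:00.
Wei ∩ Rosa: 08:00-10:45.
Wei ∩ Rosa ∩ Yara: 08:00-10:45.
Wei ∩ Rosa ∩ Yara ∩ Finn: 08:00-10:45.
Wei ∩ Rosa ∩ Yara ∩ Finn ∩ Nikolai: 08:00-10:45.
Wei ∩ Rosa ∩ Yara ∩ Finn ∩ Nikolai ∩ Dana: 08:00-10:45.
So the common availability across everyone is 08:00-10:45.
The last common window of at least 30 minutes is 08:00-10:45; a 30-minute meeting can start as late as 10:15 and still end by 10:45.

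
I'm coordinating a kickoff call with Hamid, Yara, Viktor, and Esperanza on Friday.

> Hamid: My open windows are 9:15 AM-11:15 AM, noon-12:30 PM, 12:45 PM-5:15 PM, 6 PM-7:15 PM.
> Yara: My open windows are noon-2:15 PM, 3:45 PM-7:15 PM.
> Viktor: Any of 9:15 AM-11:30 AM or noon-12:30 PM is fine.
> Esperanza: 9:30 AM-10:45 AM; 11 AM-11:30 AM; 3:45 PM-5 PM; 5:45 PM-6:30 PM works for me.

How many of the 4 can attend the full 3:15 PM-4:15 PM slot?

Hamid can make the full 15:15-16:15 slot — that's 1.

1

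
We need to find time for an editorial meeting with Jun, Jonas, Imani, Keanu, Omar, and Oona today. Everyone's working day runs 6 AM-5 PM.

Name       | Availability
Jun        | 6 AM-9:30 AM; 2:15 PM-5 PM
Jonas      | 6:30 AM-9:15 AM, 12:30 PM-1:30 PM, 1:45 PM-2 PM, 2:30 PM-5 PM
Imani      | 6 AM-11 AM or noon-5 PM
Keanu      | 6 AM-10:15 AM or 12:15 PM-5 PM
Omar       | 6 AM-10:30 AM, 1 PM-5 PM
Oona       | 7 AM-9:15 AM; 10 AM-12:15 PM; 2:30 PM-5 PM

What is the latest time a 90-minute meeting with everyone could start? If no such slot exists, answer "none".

15:30

Jun ∩ Jonas: 06:30-09:15, 14:30-17:00.
Jun ∩ Jonas ∩ Imani: 06:30-09:15, 14:30-17:00.
Jun ∩ Jonas ∩ Imani ∩ Keanu: 06:30-09:15, 14:30-17:00.
Jun ∩ Jonas ∩ Imani ∩ Keanu ∩ Omar: 06:30-09:15, 14:30-17:00.
Jun ∩ Jonas ∩ Imani ∩ Keanu ∩ Omar ∩ Oona: 07:00-09:15, 14:30-17:00.
The last common window of at least 90 minutes is 14:30-17:00; a 90-minute meeting can start as late as 15:30 and still end by 17:00.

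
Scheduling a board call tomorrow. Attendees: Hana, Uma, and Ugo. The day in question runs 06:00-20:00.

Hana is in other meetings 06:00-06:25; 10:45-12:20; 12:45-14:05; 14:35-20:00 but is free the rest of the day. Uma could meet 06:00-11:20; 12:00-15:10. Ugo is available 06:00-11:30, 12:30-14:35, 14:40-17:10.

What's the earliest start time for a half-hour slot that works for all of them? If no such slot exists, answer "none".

Hana free: 06:25-10:45, 12:20-12:45, 14:05-14:35 (invert busy blocks within the working day).
Uma free: 06:00-11:20, 12:00-15:10.
Ugo free: 06:00-11:30, 12:30-14:35, 14:40-17:10.
Hana ∩ Uma: 06:25-10:45, 12:20-12:45, 14:05-14:35.
Hana ∩ Uma ∩ Ugo: 06:25-10:45, 12:30-12:45, 14:05-14:35.
The first common window of at least 30 minutes is 06:25-10:45, so the earliest start is 06:25.

06:25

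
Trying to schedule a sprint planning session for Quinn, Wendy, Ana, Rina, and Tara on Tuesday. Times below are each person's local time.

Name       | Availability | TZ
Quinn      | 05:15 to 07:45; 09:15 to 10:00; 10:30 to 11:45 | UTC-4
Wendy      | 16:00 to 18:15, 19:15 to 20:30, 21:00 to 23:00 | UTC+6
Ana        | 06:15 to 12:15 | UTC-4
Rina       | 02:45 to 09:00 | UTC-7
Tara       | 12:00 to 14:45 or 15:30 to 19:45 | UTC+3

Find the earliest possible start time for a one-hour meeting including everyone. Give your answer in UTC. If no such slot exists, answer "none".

Quinn in UTC: 09:15-11:45, 13:15-14:00, 14:30-15:45 (add 4h to convert from UTC-4).
Wendy in UTC: 10:00-12:15, 13:15-14:30, 15:00-17:00 (subtract 6h to convert from UTC+6).
Ana in UTC: 10:15-16:15 (add 4h to convert from UTC-4).
Rina in UTC: 09:45-16:00 (add 7h to convert from UTC-7).
Tara in UTC: 09:00-11:45, 12:30-16:45 (subtract 3h to convert from UTC+3).
Quinn ∩ Wendy: 10:00-11:45, 13:15-14:00, 15:00-15:45.
Quinn ∩ Wendy ∩ Ana: 10:15-11:45, 13:15-14:00, 15:00-15:45.
Quinn ∩ Wendy ∩ Ana ∩ Rina: 10:15-11:45, 13:15-14:00, 15:00-15:45.
Quinn ∩ Wendy ∩ Ana ∩ Rina ∩ Tara: 10:15-11:45, 13:15-14:00, 15:00-15:45.
So the common availability across everyone is 10:15-11:45, 13:15-14:00, 15:00-15:45.
The first common window of at least 60 minutes is 10:15-11:45, so the earliest start is 10:15.

10:15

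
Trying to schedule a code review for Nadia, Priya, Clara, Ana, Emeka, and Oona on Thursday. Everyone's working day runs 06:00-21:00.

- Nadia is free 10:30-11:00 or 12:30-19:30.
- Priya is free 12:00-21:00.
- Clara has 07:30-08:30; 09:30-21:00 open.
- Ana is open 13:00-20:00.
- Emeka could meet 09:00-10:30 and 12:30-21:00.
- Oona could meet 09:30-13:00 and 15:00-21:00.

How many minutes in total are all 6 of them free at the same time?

Nadia ∩ Priya: 12:30-19:30.
Nadia ∩ Priya ∩ Clara: 12:30-19:30.
Nadia ∩ Priya ∩ Clara ∩ Ana: 13:00-19:30.
Nadia ∩ Priya ∩ Clara ∩ Ana ∩ Emeka: 13:00-19:30.
Nadia ∩ Priya ∩ Clara ∩ Ana ∩ Emeka ∩ Oona: 15:00-19:30.
Those are the intersection windows.
That's a single block of 270 minutes.

270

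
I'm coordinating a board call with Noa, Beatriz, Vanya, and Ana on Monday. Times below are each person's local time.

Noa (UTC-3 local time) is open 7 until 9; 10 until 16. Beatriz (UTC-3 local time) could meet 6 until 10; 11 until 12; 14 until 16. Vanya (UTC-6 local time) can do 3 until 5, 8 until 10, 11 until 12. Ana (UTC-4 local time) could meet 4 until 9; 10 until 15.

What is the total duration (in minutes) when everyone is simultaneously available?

Noa in UTC: 10:00-12:00, 13:00-19:00 (add 3h to convert from UTC-3).
Beatriz in UTC: 09:00-13:00, 14:00-15:00, 17:00-19:00 (add 3h to convert from UTC-3).
Vanya in UTC: 09:00-11:00, 14:00-16:00, 17:00-18:00 (add 6h to convert from UTC-6).
Ana in UTC: 08:00-13:00, 14:00-19:00 (add 4h to convert from UTC-4).
Noa ∩ Beatriz: 10:00-12:00, 14:00-15:00, 17:00-19:00.
Noa ∩ Beatriz ∩ Vanya: 10:00-11:00, 14:00-15:00, 17:00-18:00.
Noa ∩ Beatriz ∩ Vanya ∩ Ana: 10:00-11:00, 14:00-15:00, 17:00-18:00.
Those are the intersection windows.
Summing the common windows: 60 + 60 + 60 = 180 minutes.

180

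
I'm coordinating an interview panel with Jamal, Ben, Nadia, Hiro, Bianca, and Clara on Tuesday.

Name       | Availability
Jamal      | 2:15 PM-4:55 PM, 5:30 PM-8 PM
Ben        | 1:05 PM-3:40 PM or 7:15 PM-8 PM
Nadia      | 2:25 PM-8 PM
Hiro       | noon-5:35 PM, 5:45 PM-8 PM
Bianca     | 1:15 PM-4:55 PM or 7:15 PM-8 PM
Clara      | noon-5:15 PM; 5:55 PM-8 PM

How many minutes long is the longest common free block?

Jamal ∩ Ben: 14:15-15:40, 19:15-20:00.
Jamal ∩ Ben ∩ Nadia: 14:25-15:40, 19:15-20:00.
Jamal ∩ Ben ∩ Nadia ∩ Hiro: 14:25-15:40, 19:15-20:00.
Jamal ∩ Ben ∩ Nadia ∩ Hiro ∩ Bianca: 14:25-15:40, 19:15-20:00.
Jamal ∩ Ben ∩ Nadia ∩ Hiro ∩ Bianca ∩ Clara: 14:25-15:40, 19:15-20:00.
The longest is 14:25-15:40 at 75 minutes.

75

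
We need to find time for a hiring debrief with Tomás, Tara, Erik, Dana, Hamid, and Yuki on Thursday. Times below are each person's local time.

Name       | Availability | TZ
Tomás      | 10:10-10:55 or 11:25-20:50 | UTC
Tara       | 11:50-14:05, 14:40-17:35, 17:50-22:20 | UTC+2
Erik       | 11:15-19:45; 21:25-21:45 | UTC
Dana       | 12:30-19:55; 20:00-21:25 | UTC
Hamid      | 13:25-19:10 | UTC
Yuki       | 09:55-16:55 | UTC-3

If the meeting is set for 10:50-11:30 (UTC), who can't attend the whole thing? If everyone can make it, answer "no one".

Dana, Erik, Hamid, Tomás, Yuki

Tomás in UTC: 10:10-10:55, 11:25-20:50.
Tara in UTC: 09:50-12:05, 12:40-15:35, 15:50-20:20 (subtract 2h to convert from UTC+2).
Erik in UTC: 11:15-19:45, 21:25-21:45.
Dana in UTC: 12:30-19:55, 20:00-21:25.
Hamid in UTC: 13:25-19:10.
Yuki in UTC: 12:55-19:55 (add 3h to convert from UTC-3).
Tomás: not fully free for 10:50-11:30. Tara: free for 10:50-11:30. Erik: not fully free for 10:50-11:30. Dana: not fully free for 10:50-11:30. Hamid: not fully free for 10:50-11:30. Yuki: not fully free for 10:50-11:30.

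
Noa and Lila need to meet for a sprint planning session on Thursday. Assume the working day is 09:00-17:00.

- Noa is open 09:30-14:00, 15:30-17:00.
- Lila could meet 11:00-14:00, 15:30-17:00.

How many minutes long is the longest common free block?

180

Noa ∩ Lila: 11:00-14:00, 15:30-17:00.
The longest is 11:00-14:00 at 180 minutes.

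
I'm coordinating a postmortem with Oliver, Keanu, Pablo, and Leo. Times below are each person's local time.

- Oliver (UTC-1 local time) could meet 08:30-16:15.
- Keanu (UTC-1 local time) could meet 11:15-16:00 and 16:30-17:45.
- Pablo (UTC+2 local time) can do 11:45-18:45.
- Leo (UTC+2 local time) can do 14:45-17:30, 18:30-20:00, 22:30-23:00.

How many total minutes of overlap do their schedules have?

180

Oliver in UTC: 09:30-17:15 (add 1h to convert from UTC-1).
Keanu in UTC: 12:15-17:00, 17:30-18:45 (add 1h to convert from UTC-1).
Pablo in UTC: 09:45-16:45 (subtract 2h to convert from UTC+2).
Leo in UTC: 12:45-15:30, 16:30-18:00, 20:30-21:00 (subtract 2h to convert from UTC+2).
Oliver ∩ Keanu: 12:15-17:00.
Oliver ∩ Keanu ∩ Pablo: 12:15-16:45.
Oliver ∩ Keanu ∩ Pablo ∩ Leo: 12:45-15:30, 16:30-16:45.
Summing the common windows: 165 + 15 = 180 minutes.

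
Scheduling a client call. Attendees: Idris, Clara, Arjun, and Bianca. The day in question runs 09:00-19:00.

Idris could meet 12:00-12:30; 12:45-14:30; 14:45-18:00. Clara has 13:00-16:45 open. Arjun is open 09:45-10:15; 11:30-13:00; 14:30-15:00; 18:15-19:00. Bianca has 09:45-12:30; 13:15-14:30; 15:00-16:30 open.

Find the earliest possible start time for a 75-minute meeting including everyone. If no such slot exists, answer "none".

Idris ∩ Clara: 13:00-14:30, 14:45-16:45.
Idris ∩ Clara ∩ Arjun: 14:45-15:00.
Idris ∩ Clara ∩ Arjun ∩ Bianca: ∅.
There is no time when everyone is free.
No common window is at least 75 minutes long.

none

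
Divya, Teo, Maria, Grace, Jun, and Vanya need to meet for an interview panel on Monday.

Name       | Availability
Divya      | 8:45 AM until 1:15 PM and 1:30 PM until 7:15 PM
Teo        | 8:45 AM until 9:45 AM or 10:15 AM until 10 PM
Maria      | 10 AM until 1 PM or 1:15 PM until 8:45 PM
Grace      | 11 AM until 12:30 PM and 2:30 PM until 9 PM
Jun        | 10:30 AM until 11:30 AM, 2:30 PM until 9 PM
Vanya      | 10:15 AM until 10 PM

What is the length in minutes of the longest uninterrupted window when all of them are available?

285

Divya ∩ Teo: 08:45-09:45, 10:15-13:15, 13:30-19:15.
Divya ∩ Teo ∩ Maria: 10:15-13:00, 13:30-19:15.
Divya ∩ Teo ∩ Maria ∩ Grace: 11:00-12:30, 14:30-19:15.
Divya ∩ Teo ∩ Maria ∩ Grace ∩ Jun: 11:00-11:30, 14:30-19:15.
Divya ∩ Teo ∩ Maria ∩ Grace ∩ Jun ∩ Vanya: 11:00-11:30, 14:30-19:15.
So the common availability across everyone is 11:00-11:30, 14:30-19:15.
The longest is 14:30-19:15 at 285 minutes.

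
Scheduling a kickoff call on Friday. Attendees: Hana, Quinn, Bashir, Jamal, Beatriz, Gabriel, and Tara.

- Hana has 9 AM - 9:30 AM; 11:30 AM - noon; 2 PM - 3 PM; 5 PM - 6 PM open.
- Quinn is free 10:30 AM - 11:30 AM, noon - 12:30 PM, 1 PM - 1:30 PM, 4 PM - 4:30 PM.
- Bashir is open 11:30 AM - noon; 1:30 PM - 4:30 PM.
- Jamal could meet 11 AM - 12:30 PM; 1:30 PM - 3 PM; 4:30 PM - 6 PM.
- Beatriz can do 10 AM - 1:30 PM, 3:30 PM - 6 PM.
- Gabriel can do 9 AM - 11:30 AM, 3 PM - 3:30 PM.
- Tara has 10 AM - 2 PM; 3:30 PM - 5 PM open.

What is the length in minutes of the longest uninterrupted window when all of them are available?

Hana ∩ Quinn: ∅.
Hana ∩ Quinn ∩ Bashir: ∅.
Hana ∩ Quinn ∩ Bashir ∩ Jamal: ∅.
Hana ∩ Quinn ∩ Bashir ∩ Jamal ∩ Beatriz: ∅.
Hana ∩ Quinn ∩ Bashir ∩ Jamal ∩ Beatriz ∩ Gabriel: ∅.
Hana ∩ Quinn ∩ Bashir ∩ Jamal ∩ Beatriz ∩ Gabriel ∩ Tara: ∅.
There is no time when everyone is free.
No common window exists, so the longest block is 0 minutes.

0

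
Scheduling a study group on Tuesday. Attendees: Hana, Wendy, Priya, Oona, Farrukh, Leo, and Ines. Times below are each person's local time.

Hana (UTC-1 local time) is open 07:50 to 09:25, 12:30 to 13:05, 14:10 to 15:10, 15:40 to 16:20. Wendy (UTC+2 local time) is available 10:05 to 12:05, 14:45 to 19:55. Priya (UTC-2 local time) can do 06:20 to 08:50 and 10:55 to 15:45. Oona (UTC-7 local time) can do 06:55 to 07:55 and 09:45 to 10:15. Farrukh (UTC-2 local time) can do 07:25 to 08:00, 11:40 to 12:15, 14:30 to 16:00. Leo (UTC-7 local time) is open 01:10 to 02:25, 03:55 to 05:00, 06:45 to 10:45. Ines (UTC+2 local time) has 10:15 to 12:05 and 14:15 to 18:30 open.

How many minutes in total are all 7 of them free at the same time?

10

Hana in UTC: 08:50-10:25, 13:30-14:05, 15:10-16:10, 16:40-17:20 (add 1h to convert from UTC-1).
Wendy in UTC: 08:05-10:05, 12:45-17:55 (subtract 2h to convert from UTC+2).
Priya in UTC: 08:20-10:50, 12:55-17:45 (add 2h to convert from UTC-2).
Oona in UTC: 13:55-14:55, 16:45-17:15 (add 7h to convert from UTC-7).
Farrukh in UTC: 09:25-10:00, 13:40-14:15, 16:30-18:00 (add 2h to convert from UTC-2).
Leo in UTC: 08:10-09:25, 10:55-12:00, 13:45-17:45 (add 7h to convert from UTC-7).
Ines in UTC: 08:15-10:05, 12:15-16:30 (subtract 2h to convert from UTC+2).
Hana ∩ Wendy: 08:50-10:05, 13:30-14:05, 15:10-16:10, 16:40-17:20.
Hana ∩ Wendy ∩ Priya: 08:50-10:05, 13:30-14:05, 15:10-16:10, 16:40-17:20.
Hana ∩ Wendy ∩ Priya ∩ Oona: 13:55-14:05, 16:45-17:15.
Hana ∩ Wendy ∩ Priya ∩ Oona ∩ Farrukh: 13:55-14:05, 16:45-17:15.
Hana ∩ Wendy ∩ Priya ∩ Oona ∩ Farrukh ∩ Leo: 13:55-14:05, 16:45-17:15.
Hana ∩ Wendy ∩ Priya ∩ Oona ∩ Farrukh ∩ Leo ∩ Ines: 13:55-14:05.
So the common availability across everyone is 13:55-14:05.
That's a single block of 10 minutes.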